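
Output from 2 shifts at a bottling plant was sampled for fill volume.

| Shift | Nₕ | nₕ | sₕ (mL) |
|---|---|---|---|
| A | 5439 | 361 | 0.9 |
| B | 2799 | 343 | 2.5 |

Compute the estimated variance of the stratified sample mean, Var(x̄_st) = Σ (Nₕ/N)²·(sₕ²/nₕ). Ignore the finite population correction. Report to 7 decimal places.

N = 8238; Wₕ = Nₕ/N.
shift A: (5439/8238)²·0.9²/361 = 0.0009780755
shift B: (2799/8238)²·2.5²/343 = 0.0021035271
Sum = 0.0030816026 → 0.0030816.

0.0030816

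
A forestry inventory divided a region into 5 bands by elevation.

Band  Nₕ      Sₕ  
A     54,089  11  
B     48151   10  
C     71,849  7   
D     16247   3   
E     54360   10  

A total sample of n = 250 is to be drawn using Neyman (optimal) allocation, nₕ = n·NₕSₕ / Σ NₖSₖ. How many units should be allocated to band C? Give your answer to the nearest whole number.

58

A: NₕSₕ = 54089·11 = 594979
B: NₕSₕ = 48151·10 = 481510
C: NₕSₕ = 71849·7 = 502943
D: NₕSₕ = 16247·3 = 48741
E: NₕSₕ = 54360·10 = 543600
Σ NₕSₕ = 2171773.
n_C = 250·502943/2171773 = 57.895... → 58.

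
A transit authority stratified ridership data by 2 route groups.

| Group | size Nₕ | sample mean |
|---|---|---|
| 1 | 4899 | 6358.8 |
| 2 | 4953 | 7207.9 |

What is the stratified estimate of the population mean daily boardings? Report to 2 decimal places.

N = 4899 + 4953 = 9852.
Overall mean = Σ (Nₕ/N)·x̄ₕ — weight by population share, not a simple average.
Σ Nₕx̄ₕ = 4899·6358.8 + 4953·7207.9 = 31151761.2 + 35700728.7 = 66852489.9.
Divide by N: 66852489.9 / 9852 = 6785.6770... → 6785.68.

6785.68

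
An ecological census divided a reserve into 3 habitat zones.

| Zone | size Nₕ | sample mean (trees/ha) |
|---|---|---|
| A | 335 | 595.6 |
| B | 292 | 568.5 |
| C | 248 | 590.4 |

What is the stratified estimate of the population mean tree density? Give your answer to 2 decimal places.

x̄_st = (Σ Nₕx̄ₕ) / (Σ Nₕ) = (335·595.6 + 292·568.5 + 248·590.4) / 875
= 511947.2 / 875 = 585.0825... → 585.08.

585.08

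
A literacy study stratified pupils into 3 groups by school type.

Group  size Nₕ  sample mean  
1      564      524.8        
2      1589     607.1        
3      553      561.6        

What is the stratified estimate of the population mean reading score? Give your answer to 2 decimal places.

x̄_st = (Σ Nₕx̄ₕ) / (Σ Nₕ) = (564·524.8 + 1589·607.1 + 553·561.6) / 2706
= 1571233.9 / 2706 = 580.6482... → 580.65.

580.65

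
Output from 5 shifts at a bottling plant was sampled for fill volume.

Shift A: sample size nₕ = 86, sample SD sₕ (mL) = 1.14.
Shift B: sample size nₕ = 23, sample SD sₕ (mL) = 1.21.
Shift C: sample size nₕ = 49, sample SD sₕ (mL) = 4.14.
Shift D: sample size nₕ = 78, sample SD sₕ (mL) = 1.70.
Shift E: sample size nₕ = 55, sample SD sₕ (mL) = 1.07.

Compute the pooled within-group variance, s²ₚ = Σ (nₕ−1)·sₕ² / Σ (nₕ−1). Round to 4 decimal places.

4.3697

A: (86−1)·1.14² = 85·1.2996 = 110.466
B: (23−1)·1.21² = 22·1.4641 = 32.2102
C: (49−1)·4.14² = 48·17.1396 = 822.7008
D: (78−1)·1.70² = 77·2.89 = 222.53
E: (55−1)·1.07² = 54·1.1449 = 61.8246
Numerator = 1249.7316; denominator = Σ(nₕ−1) = 286.
s²ₚ = 1249.7316/286 = 4.369691... → 4.3697.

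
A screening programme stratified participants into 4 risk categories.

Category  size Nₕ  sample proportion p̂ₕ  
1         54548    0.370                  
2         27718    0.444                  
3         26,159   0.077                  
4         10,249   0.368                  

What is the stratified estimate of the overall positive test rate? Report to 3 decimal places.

0.323

N = 54548 + 27718 + 26159 + 10249 = 118674.
Overall proportion = Σ (Nₕ/N)·p̂ₕ.
Σ Nₕp̂ₕ = 20182.76 + 12306.792 + 2014.243 + 3771.632 = 38275.427.
38275.427 / 118674 = 0.32253... → 0.323.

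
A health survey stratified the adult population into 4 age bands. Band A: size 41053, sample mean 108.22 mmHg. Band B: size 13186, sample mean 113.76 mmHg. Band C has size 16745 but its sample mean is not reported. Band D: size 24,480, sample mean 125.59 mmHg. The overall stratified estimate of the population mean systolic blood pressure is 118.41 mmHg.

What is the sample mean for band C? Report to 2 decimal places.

N = 41053 + 13186 + 16745 + 24480 = 95464.
Overall total = μ·N = 118.41·95464 = 11303892.24.
Subtract the known strata: 41053·108.22 + 13186·113.76 + 24480·125.59 = 9017238.22.
Remaining total for band C: 11303892.24 − 9017238.22 = 2286654.02.
Divide by its size: 2286654.02 / 16745 = 136.5574... → 136.56.

136.56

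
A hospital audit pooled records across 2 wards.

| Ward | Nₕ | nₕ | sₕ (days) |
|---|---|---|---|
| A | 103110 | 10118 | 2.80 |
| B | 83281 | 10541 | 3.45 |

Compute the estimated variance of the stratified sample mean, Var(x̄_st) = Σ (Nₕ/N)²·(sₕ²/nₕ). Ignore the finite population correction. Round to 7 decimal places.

N = 186391; Wₕ = Nₕ/N.
ward A: (103110/186391)²·2.80²/10118 = 0.0002371227
ward B: (83281/186391)²·3.45²/10541 = 0.0002254231
Sum = 0.0004625457 → 0.0004625.

0.0004625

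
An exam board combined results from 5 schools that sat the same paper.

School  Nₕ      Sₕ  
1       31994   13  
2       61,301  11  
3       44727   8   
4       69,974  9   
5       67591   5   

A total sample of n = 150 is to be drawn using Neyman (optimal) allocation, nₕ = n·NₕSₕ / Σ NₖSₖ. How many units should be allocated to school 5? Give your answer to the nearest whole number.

21

Σ NₕSₕ = 31994·13 + 61301·11 + 44727·8 + 69974·9 + 67591·5 = 2415770.
Share for 5: 337955/2415770 = 0.13990.
n_5 = 150 × 0.13990 = 20.984... → 21.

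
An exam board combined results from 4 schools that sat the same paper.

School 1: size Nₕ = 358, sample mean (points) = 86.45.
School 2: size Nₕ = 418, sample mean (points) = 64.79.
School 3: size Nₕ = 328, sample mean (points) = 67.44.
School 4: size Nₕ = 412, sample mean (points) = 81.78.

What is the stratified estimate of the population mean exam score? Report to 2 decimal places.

N = 1516; weights Wₕ = Nₕ/N = (0.2361, 0.2757, 0.2164, 0.2718).
x̄_st = Σ Wₕ·x̄ₕ = 0.2361·86.45 + 0.2757·64.79 + 0.2164·67.44 + 0.2718·81.78 ≈ 75.0956...
→ 75.10.

75.10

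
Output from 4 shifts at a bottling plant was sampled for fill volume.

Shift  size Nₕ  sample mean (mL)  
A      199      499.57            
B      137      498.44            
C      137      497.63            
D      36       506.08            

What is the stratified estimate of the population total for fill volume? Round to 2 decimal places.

254094.90

Population total = Σ Nₕ·x̄ₕ (each stratum's size times its mean).
199·499.57 + 137·498.44 + 137·497.63 + 36·506.08 = 99414.43 + 68286.28 + 68175.31 + 18218.88 = 254094.90.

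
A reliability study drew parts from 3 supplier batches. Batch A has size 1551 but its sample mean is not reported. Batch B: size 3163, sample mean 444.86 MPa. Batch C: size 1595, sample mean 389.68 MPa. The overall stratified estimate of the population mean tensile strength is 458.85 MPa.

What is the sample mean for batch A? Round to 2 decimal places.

N = 1551 + 3163 + 1595 = 6309.
Overall total = μ·N = 458.85·6309 = 2894884.65.
Subtract the known strata: 3163·444.86 + 1595·389.68 = 2028631.78.
Remaining total for batch A: 2894884.65 − 2028631.78 = 866252.87.
Divide by its size: 866252.87 / 1551 = 558.5125... → 558.51.

558.51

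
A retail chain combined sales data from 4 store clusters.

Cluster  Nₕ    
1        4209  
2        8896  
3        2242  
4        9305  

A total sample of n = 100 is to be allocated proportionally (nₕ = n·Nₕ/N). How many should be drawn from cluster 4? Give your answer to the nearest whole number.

N = 4209 + 8896 + 2242 + 9305 = 24652.
n_4 = 100·9305/24652 = 37.745... → 38.

38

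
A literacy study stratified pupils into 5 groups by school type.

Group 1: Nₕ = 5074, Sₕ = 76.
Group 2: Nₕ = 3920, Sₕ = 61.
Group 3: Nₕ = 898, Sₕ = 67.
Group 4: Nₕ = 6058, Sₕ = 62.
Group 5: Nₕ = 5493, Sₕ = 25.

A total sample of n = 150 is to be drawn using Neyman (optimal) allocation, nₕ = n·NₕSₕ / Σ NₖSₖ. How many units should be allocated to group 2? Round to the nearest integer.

30

1: NₕSₕ = 5074·76 = 385624
2: NₕSₕ = 3920·61 = 239120
3: NₕSₕ = 898·67 = 60166
4: NₕSₕ = 6058·62 = 375596
5: NₕSₕ = 5493·25 = 137325
Σ NₕSₕ = 1197831.
n_2 = 150·239120/1197831 = 29.944... → 30.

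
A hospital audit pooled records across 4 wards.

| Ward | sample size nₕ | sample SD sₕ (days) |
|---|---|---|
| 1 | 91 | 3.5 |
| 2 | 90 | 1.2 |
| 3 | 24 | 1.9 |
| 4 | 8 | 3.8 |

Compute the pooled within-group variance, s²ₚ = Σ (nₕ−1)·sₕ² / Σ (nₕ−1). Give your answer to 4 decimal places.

6.7692

1: (91−1)·3.5² = 90·12.25 = 1102.5
2: (90−1)·1.2² = 89·1.44 = 128.16
3: (24−1)·1.9² = 23·3.61 = 83.03
4: (8−1)·3.8² = 7·14.44 = 101.08
Numerator = 1414.77; denominator = Σ(nₕ−1) = 209.
s²ₚ = 1414.77/209 = 6.769234... → 6.7692.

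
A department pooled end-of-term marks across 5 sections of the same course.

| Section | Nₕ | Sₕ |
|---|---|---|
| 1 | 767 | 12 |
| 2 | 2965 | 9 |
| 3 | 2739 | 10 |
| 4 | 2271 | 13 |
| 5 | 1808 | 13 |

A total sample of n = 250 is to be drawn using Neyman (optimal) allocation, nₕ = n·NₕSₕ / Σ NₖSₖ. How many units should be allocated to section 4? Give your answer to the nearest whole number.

63

Σ NₕSₕ = 767·12 + 2965·9 + 2739·10 + 2271·13 + 1808·13 = 116306.
Share for 4: 29523/116306 = 0.25384.
n_4 = 250 × 0.25384 = 63.460... → 63.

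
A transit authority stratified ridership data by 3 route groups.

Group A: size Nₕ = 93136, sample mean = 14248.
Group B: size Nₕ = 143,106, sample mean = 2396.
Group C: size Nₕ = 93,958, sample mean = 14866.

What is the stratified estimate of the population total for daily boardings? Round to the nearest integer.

3066663332

A: 93136·14248 = 1327001728
B: 143106·2396 = 342881976
C: 93958·14866 = 1396779628
τ̂ = Σ Nₕx̄ₕ = 3066663332.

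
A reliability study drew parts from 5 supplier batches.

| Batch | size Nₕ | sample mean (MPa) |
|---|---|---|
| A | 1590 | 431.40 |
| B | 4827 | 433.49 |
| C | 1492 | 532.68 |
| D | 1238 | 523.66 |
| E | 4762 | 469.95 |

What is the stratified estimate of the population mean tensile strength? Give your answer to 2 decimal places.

x̄_st = (Σ Nₕx̄ₕ) / (Σ Nₕ) = (1590·431.40 + 4827·433.49 + 1492·532.68 + 1238·523.66 + 4762·469.95) / 13909
= 6459333.77 / 13909 = 464.3996... → 464.40.

464.40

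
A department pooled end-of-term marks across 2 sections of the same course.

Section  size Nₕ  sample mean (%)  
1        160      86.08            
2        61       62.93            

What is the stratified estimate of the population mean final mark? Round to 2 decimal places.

79.69

x̄_st = (Σ Nₕx̄ₕ) / (Σ Nₕ) = (160·86.08 + 61·62.93) / 221
= 17611.53 / 221 = 79.6902... → 79.69.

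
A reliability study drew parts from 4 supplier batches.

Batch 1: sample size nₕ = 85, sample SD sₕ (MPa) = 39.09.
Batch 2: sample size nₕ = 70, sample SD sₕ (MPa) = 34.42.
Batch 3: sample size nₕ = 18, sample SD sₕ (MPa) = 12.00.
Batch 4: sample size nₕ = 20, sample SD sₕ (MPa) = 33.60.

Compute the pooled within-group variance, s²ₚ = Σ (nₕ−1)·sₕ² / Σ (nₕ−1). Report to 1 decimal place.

1238.1

Degrees of freedom: 84 + 69 + 17 + 19 = 189.
Σ(nₕ−1)sₕ² = 84·1528.0281 + 69·1184.7364 + 17·144 + 19·1128.96 = 233999.412.
s²ₚ = 233999.412 / 189 = 1238.092... → 1238.1.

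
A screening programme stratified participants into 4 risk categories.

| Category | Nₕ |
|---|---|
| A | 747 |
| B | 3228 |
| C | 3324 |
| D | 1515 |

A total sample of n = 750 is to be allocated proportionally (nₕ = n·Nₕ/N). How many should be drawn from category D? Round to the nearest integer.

Share of category D = 1515/8814 = 0.17189.
Allocate 750 × 0.17189 = 128.914... → 129.

129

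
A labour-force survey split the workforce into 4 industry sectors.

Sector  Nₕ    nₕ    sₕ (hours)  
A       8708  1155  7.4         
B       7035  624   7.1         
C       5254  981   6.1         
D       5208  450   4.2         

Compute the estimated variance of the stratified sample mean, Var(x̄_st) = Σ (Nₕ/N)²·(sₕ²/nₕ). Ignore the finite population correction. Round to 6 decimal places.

N = 26205; Wₕ = Nₕ/N.
sector A: (8708/26205)²·7.4²/1155 = 0.005235401
sector B: (7035/26205)²·7.1²/624 = 0.005822265
sector C: (5254/26205)²·6.1²/981 = 0.001524763
sector D: (5208/26205)²·4.2²/450 = 0.001548316
Sum = 0.014130746 → 0.014131.

0.014131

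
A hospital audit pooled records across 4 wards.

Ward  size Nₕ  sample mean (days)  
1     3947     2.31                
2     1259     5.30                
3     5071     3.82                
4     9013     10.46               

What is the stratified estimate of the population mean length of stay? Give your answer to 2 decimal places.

6.71

x̄_st = (Σ Nₕx̄ₕ) / (Σ Nₕ) = (3947·2.31 + 1259·5.30 + 5071·3.82 + 9013·10.46) / 19290
= 129437.47 / 19290 = 6.7101... → 6.71.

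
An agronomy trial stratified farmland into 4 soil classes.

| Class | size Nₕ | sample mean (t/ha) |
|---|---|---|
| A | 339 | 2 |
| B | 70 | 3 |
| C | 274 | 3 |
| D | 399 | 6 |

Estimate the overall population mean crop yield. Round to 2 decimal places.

3.79

N = 1082; weights Wₕ = Nₕ/N = (0.3133, 0.0647, 0.2532, 0.3688).
x̄_st = Σ Wₕ·x̄ₕ = 0.3133·2 + 0.0647·3 + 0.2532·3 + 0.3688·6 ≈ 3.7930...
→ 3.79.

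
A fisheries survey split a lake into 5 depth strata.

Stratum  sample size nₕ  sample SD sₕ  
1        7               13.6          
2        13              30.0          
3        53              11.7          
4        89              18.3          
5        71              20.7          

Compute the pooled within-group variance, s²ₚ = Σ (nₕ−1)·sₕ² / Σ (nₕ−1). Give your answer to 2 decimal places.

344.27

Degrees of freedom: 6 + 12 + 52 + 88 + 70 = 228.
Σ(nₕ−1)sₕ² = 6·184.96 + 12·900 + 52·136.89 + 88·334.89 + 70·428.49 = 78492.66.
s²ₚ = 78492.66 / 228 = 344.2661... → 344.27.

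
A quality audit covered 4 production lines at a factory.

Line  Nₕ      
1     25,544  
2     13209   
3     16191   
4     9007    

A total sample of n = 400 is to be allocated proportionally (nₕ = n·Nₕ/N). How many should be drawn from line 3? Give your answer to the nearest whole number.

101

Share of line 3 = 16191/63951 = 0.25318.
Allocate 400 × 0.25318 = 101.271... → 101.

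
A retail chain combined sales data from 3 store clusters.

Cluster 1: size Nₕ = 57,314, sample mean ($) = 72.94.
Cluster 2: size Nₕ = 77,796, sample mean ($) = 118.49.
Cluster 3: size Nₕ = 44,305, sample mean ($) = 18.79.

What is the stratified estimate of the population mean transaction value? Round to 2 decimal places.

x̄_st = (Σ Nₕx̄ₕ) / (Σ Nₕ) = (57314·72.94 + 77796·118.49 + 44305·18.79) / 179415
= 14231022.15 / 179415 = 79.3190... → 79.32.

79.32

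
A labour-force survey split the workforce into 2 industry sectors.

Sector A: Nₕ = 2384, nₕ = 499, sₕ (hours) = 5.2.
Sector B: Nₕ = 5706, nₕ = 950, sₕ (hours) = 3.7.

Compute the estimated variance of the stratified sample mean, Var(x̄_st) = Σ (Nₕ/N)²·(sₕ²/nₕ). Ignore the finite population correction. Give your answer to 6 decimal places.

0.011874

N = 8090. Term for each stratum: Wₕ²sₕ²/nₕ.
Var(x̄_st) = 0.004705671 + 0.007168798 = 0.011874469 → 0.011874.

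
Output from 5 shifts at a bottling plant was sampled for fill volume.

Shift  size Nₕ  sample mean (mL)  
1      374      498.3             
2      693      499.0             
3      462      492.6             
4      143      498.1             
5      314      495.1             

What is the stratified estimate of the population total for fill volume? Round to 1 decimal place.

986442.1

1: 374·498.3 = 186364.2
2: 693·499.0 = 345807
3: 462·492.6 = 227581.2
4: 143·498.1 = 71228.3
5: 314·495.1 = 155461.4
τ̂ = Σ Nₕx̄ₕ = 986442.1.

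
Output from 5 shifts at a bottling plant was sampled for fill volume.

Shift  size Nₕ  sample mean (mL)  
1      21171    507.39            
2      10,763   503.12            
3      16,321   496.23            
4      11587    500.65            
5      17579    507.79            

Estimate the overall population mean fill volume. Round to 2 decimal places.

N = 77421; weights Wₕ = Nₕ/N = (0.2735, 0.1390, 0.2108, 0.1497, 0.2271).
x̄_st = Σ Wₕ·x̄ₕ = 0.2735·507.39 + 0.1390·503.12 + 0.2108·496.23 + 0.1497·500.65 + 0.2271·507.79 ≈ 503.5259...
→ 503.53.

503.53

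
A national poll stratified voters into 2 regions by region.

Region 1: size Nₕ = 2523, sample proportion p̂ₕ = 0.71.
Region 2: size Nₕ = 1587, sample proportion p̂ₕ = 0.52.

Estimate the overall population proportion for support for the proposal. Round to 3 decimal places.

Wₕ = Nₕ/N with N = 4110: 0.6139, 0.3861.
p̂_st = 0.6139·0.71 + 0.3861·0.52 ≈ 0.63664... → 0.637.

0.637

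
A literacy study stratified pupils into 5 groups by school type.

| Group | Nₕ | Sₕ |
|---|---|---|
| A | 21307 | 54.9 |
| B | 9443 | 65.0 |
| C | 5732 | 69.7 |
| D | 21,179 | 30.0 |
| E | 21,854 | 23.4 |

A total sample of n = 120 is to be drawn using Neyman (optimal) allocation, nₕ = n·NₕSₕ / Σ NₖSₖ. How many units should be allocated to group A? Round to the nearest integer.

42

A: NₕSₕ = 21307·54.9 = 1169754.3
B: NₕSₕ = 9443·65.0 = 613795
C: NₕSₕ = 5732·69.7 = 399520.4
D: NₕSₕ = 21179·30.0 = 635370
E: NₕSₕ = 21854·23.4 = 511383.6
Σ NₕSₕ = 3329823.3.
n_A = 120·1169754.3/3329823.3 = 42.156... → 42.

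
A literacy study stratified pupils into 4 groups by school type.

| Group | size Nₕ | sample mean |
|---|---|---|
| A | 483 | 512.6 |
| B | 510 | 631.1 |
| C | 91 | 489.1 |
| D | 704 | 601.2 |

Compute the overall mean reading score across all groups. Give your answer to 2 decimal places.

580.09

N = 483 + 510 + 91 + 704 = 1788.
Overall mean = Σ (Nₕ/N)·x̄ₕ — weight by population share, not a simple average.
Σ Nₕx̄ₕ = 483·512.6 + 510·631.1 + 91·489.1 + 704·601.2 = 247585.8 + 321861 + 44508.1 + 423244.8 = 1037199.7.
Divide by N: 1037199.7 / 1788 = 580.0893... → 580.09.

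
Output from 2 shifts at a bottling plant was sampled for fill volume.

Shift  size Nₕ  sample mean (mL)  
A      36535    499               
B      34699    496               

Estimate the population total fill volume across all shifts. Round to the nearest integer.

35441669

A: 36535·499 = 18230965
B: 34699·496 = 17210704
τ̂ = Σ Nₕx̄ₕ = 35441669.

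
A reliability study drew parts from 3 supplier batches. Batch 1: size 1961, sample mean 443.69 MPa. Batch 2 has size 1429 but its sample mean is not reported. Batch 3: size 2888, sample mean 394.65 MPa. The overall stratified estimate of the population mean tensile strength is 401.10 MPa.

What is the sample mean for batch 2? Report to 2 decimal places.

N = 1961 + 1429 + 2888 = 6278.
Overall total = μ·N = 401.10·6278 = 2518105.8.
Subtract the known strata: 1961·443.69 + 2888·394.65 = 2009825.29.
Remaining total for batch 2: 2518105.8 − 2009825.29 = 508280.51.
Divide by its size: 508280.51 / 1429 = 355.6897... → 355.69.

355.69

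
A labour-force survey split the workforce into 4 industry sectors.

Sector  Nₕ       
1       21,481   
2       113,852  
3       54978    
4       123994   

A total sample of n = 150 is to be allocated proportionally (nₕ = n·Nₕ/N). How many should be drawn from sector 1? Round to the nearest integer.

10

Share of sector 1 = 21481/314305 = 0.06834.
Allocate 150 × 0.06834 = 10.252... → 10.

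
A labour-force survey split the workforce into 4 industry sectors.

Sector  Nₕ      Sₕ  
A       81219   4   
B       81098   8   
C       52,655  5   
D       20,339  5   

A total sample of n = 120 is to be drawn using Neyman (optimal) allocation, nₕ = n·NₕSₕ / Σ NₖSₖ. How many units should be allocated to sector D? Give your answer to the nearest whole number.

9

A: NₕSₕ = 81219·4 = 324876
B: NₕSₕ = 81098·8 = 648784
C: NₕSₕ = 52655·5 = 263275
D: NₕSₕ = 20339·5 = 101695
Σ NₕSₕ = 1338630.
n_D = 120·101695/1338630 = 9.116... → 9.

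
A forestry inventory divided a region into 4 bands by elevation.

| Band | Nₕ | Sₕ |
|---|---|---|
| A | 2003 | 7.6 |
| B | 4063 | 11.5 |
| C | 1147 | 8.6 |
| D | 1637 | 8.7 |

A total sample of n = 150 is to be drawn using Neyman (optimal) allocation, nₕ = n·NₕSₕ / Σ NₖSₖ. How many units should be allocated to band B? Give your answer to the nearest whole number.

A: NₕSₕ = 2003·7.6 = 15222.8
B: NₕSₕ = 4063·11.5 = 46724.5
C: NₕSₕ = 1147·8.6 = 9864.2
D: NₕSₕ = 1637·8.7 = 14241.9
Σ NₕSₕ = 86053.4.
n_B = 150·46724.5/86053.4 = 81.446... → 81.

81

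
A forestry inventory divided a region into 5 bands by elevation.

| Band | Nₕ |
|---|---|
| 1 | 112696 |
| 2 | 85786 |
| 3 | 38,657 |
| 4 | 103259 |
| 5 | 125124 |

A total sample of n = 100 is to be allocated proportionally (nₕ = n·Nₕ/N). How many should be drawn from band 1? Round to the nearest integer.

Share of band 1 = 112696/465522 = 0.24209.
Allocate 100 × 0.24209 = 24.209... → 24.

24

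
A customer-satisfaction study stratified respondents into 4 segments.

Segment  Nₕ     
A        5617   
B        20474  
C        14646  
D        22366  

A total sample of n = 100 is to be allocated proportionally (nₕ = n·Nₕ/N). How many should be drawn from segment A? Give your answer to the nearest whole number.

9

Share of segment A = 5617/63103 = 0.08901.
Allocate 100 × 0.08901 = 8.901... → 9.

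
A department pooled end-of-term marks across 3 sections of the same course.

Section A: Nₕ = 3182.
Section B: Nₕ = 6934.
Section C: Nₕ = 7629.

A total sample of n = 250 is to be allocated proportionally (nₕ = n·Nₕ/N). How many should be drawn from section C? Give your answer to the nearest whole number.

Share of section C = 7629/17745 = 0.42992.
Allocate 250 × 0.42992 = 107.481... → 107.

107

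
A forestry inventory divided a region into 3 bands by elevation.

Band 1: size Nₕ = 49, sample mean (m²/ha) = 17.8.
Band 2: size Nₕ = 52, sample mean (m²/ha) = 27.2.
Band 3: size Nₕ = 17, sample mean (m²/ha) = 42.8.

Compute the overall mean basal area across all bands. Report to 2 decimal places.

25.54

N = 49 + 52 + 17 = 118.
The stratified mean weights each stratum mean by its population share Nₕ/N.
Σ Nₕx̄ₕ = 49·17.8 + 52·27.2 + 17·42.8 = 872.2 + 1414.4 + 727.6 = 3014.2.
Divide by N: 3014.2 / 118 = 25.5441... → 25.54.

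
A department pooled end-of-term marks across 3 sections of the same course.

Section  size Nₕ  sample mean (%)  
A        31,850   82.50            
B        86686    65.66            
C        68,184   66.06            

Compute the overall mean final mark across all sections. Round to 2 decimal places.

68.68

x̄_st = (Σ Nₕx̄ₕ) / (Σ Nₕ) = (31850·82.50 + 86686·65.66 + 68184·66.06) / 186720
= 12823662.8 / 186720 = 68.6786... → 68.68.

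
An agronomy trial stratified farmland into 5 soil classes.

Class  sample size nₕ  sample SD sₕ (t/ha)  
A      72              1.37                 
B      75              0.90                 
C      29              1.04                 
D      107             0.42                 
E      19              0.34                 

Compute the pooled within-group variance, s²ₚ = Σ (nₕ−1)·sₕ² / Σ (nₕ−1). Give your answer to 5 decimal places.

A: (72−1)·1.37² = 71·1.8769 = 133.2599
B: (75−1)·0.90² = 74·0.81 = 59.94
C: (29−1)·1.04² = 28·1.0816 = 30.2848
D: (107−1)·0.42² = 106·0.1764 = 18.6984
E: (19−1)·0.34² = 18·0.1156 = 2.0808
Numerator = 244.2639; denominator = Σ(nₕ−1) = 297.
s²ₚ = 244.2639/297 = 0.8224374... → 0.82244.

0.82244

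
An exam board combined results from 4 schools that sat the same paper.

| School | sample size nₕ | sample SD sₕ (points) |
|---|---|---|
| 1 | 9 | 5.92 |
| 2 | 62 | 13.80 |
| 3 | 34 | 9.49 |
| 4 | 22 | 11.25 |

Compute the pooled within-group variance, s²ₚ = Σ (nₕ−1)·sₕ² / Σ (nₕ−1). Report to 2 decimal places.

142.50

1: (9−1)·5.92² = 8·35.0464 = 280.3712
2: (62−1)·13.80² = 61·190.44 = 11616.84
3: (34−1)·9.49² = 33·90.0601 = 2971.9833
4: (22−1)·11.25² = 21·126.5625 = 2657.8125
Numerator = 17527.007; denominator = Σ(nₕ−1) = 123.
s²ₚ = 17527.007/123 = 142.4960... → 142.50.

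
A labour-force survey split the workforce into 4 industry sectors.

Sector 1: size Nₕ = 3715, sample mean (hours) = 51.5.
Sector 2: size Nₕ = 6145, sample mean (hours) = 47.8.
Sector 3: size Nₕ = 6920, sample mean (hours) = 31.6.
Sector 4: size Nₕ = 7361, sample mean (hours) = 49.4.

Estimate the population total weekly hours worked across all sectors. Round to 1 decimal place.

1: 3715·51.5 = 191322.5
2: 6145·47.8 = 293731
3: 6920·31.6 = 218672
4: 7361·49.4 = 363633.4
τ̂ = Σ Nₕx̄ₕ = 1067358.9.

1067358.9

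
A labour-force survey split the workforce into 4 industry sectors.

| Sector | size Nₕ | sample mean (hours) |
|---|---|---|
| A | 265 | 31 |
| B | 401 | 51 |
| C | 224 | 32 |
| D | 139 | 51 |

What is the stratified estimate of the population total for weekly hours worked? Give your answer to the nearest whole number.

A: 265·31 = 8215
B: 401·51 = 20451
C: 224·32 = 7168
D: 139·51 = 7089
τ̂ = Σ Nₕx̄ₕ = 42923.

42923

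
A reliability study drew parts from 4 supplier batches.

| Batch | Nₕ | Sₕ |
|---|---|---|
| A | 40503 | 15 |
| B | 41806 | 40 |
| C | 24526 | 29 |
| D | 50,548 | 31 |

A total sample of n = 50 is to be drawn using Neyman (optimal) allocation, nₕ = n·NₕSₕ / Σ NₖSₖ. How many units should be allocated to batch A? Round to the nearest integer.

Σ NₕSₕ = 40503·15 + 41806·40 + 24526·29 + 50548·31 = 4558027.
Share for A: 607545/4558027 = 0.13329.
n_A = 50 × 0.13329 = 6.665... → 7.

7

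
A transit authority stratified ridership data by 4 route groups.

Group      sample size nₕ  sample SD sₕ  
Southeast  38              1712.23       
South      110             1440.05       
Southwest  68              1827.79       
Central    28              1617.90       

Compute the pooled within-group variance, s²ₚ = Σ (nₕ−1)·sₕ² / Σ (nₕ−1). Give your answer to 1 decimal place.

Southeast: (38−1)·1712.23² = 37·2931731.5729 = 108474068.1973
South: (110−1)·1440.05² = 109·2073744.0025 = 226038096.2725
Southwest: (68−1)·1827.79² = 67·3340816.2841 = 223834691.0347
Central: (28−1)·1617.90² = 27·2617600.41 = 70675211.07
Numerator = 629022066.5745; denominator = Σ(nₕ−1) = 240.
s²ₚ = 629022066.5745/240 = 2620925.277... → 2620925.3.

2620925.3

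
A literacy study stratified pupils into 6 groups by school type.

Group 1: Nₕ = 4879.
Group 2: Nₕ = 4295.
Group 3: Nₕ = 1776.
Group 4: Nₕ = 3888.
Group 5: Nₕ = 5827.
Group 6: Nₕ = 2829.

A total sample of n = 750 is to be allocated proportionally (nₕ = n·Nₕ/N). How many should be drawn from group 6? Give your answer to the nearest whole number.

N = 4879 + 4295 + 1776 + 3888 + 5827 + 2829 = 23494.
n_6 = 750·2829/23494 = 90.310... → 90.

90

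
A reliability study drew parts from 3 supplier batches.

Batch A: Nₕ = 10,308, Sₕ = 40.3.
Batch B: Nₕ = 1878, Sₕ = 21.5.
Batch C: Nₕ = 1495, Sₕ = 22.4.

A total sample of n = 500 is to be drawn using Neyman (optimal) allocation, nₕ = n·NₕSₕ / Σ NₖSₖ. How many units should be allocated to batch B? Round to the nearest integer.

A: NₕSₕ = 10308·40.3 = 415412.4
B: NₕSₕ = 1878·21.5 = 40377
C: NₕSₕ = 1495·22.4 = 33488
Σ NₕSₕ = 489277.4.
n_B = 500·40377/489277.4 = 41.262... → 41.

41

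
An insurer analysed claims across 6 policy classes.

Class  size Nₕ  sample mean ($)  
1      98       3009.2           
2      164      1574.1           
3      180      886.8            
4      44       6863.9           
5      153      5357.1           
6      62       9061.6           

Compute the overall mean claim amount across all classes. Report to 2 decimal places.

3418.18

x̄_st = (Σ Nₕx̄ₕ) / (Σ Nₕ) = (98·3009.2 + 164·1574.1 + 180·886.8 + 44·6863.9 + 153·5357.1 + 62·9061.6) / 701
= 2396145.1 / 701 = 3418.1813... → 3418.18.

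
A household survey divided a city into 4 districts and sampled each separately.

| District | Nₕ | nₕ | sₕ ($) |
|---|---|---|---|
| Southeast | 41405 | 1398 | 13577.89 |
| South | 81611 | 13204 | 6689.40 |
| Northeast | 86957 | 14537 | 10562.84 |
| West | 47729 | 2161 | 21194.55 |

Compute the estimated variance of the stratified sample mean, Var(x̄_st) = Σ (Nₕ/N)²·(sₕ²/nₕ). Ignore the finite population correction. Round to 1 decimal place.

11748.6

N = 257702; Wₕ = Nₕ/N.
district Southeast: (41405/257702)²·13577.89²/1398 = 3404.2967
district South: (81611/257702)²·6689.40²/13204 = 339.8839
district Northeast: (86957/257702)²·10562.84²/14537 = 873.8968
district West: (47729/257702)²·21194.55²/2161 = 7130.5450
Sum = 11748.6224 → 11748.6.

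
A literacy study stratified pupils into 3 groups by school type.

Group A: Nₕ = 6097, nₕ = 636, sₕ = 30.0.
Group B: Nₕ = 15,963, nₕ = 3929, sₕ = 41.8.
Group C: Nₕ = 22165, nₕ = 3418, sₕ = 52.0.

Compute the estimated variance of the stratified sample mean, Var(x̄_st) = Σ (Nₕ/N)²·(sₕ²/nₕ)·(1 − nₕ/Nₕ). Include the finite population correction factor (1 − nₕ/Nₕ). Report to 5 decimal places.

N = 44225; Wₕ = Nₕ/N.
group A: (6097/44225)²·30.0²/636·(1 − 636/6097) = 0.02409007
group B: (15963/44225)²·41.8²/3929·(1 − 3929/15963) = 0.04367766
group C: (22165/44225)²·52.0²/3418·(1 − 3418/22165) = 0.16807320
Sum = 0.23584093 → 0.23584.

0.23584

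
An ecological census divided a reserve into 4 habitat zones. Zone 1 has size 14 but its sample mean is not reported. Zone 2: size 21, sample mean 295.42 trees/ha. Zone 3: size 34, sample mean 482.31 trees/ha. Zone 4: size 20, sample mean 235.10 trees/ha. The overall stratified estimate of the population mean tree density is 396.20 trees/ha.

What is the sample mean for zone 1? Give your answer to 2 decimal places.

N = 14 + 21 + 34 + 20 = 89.
Overall total = μ·N = 396.20·89 = 35261.8.
Subtract the known strata: 21·295.42 + 34·482.31 + 20·235.10 = 27304.36.
Remaining total for zone 1: 35261.8 − 27304.36 = 7957.44.
Divide by its size: 7957.44 / 14 = 568.3886... → 568.39.

568.39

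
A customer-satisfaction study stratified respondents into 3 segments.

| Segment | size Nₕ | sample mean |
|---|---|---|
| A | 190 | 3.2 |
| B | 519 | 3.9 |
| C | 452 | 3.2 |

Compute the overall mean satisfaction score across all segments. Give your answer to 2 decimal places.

x̄_st = (Σ Nₕx̄ₕ) / (Σ Nₕ) = (190·3.2 + 519·3.9 + 452·3.2) / 1161
= 4078.5 / 1161 = 3.5129... → 3.51.

3.51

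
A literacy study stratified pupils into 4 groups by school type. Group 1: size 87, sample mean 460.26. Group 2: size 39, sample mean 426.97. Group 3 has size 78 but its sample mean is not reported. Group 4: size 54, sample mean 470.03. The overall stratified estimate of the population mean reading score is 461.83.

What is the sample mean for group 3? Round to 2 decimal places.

N = 87 + 39 + 78 + 54 = 258.
Overall total = μ·N = 461.83·258 = 119152.14.
Subtract the known strata: 87·460.26 + 39·426.97 + 54·470.03 = 82076.07.
Remaining total for group 3: 119152.14 − 82076.07 = 37076.07.
Divide by its size: 37076.07 / 78 = 475.3342... → 475.33.

475.33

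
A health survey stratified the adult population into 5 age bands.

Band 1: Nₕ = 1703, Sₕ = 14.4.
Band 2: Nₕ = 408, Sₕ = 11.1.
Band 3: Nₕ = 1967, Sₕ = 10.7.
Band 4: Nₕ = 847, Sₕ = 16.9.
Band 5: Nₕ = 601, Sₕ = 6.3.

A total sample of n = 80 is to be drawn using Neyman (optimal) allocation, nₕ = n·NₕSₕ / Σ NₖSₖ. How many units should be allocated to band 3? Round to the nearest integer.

Σ NₕSₕ = 1703·14.4 + 408·11.1 + 1967·10.7 + 847·16.9 + 601·6.3 = 68199.5.
Share for 3: 21046.9/68199.5 = 0.30861.
n_3 = 80 × 0.30861 = 24.689... → 25.

25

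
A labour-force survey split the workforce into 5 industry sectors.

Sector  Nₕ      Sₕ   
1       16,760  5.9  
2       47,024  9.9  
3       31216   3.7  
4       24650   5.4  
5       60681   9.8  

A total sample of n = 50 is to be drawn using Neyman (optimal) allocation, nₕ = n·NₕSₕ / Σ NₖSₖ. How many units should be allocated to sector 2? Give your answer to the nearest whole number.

17

1: NₕSₕ = 16760·5.9 = 98884
2: NₕSₕ = 47024·9.9 = 465537.6
3: NₕSₕ = 31216·3.7 = 115499.2
4: NₕSₕ = 24650·5.4 = 133110
5: NₕSₕ = 60681·9.8 = 594673.8
Σ NₕSₕ = 1407704.6.
n_2 = 50·465537.6/1407704.6 = 16.535... → 17.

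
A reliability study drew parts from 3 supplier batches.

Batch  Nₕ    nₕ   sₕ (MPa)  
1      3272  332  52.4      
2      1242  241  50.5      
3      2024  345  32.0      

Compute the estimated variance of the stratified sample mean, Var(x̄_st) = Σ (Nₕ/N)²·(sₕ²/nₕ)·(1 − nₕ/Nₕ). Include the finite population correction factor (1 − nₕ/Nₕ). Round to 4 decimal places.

2.4050

N = 6538; Wₕ = Nₕ/N.
batch 1: (3272/6538)²·52.4²/332·(1 − 332/3272) = 1.8612096
batch 2: (1242/6538)²·50.5²/241·(1 − 241/1242) = 0.3077737
batch 3: (2024/6538)²·32.0²/345·(1 − 345/2024) = 0.2359675
Sum = 2.4049509 → 2.4050.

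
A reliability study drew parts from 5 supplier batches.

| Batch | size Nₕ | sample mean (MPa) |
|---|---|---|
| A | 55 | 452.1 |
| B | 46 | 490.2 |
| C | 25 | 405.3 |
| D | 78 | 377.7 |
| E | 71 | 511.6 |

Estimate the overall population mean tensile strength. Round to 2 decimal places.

N = 55 + 46 + 25 + 78 + 71 = 275.
Overall mean = Σ (Nₕ/N)·x̄ₕ — weight by population share, not a simple average.
Σ Nₕx̄ₕ = 55·452.1 + 46·490.2 + 25·405.3 + 78·377.7 + 71·511.6 = 24865.5 + 22549.2 + 10132.5 + 29460.6 + 36323.6 = 123331.4.
Divide by N: 123331.4 / 275 = 448.4778... → 448.48.

448.48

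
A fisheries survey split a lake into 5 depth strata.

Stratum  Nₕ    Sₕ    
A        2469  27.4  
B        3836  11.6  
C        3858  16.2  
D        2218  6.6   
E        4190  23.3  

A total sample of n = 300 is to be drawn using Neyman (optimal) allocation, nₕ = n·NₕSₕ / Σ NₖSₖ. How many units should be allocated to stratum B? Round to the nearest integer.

47

Σ NₕSₕ = 2469·27.4 + 3836·11.6 + 3858·16.2 + 2218·6.6 + 4190·23.3 = 286913.6.
Share for B: 44497.6/286913.6 = 0.15509.
n_B = 300 × 0.15509 = 46.527... → 47.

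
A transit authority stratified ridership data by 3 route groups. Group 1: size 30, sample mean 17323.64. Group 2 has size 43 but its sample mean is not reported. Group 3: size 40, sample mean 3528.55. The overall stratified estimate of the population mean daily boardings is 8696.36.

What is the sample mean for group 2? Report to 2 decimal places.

N = 30 + 43 + 40 = 113.
Overall total = μ·N = 8696.36·113 = 982688.68.
Subtract the known strata: 30·17323.64 + 40·3528.55 = 660851.2.
Remaining total for group 2: 982688.68 − 660851.2 = 321837.48.
Divide by its size: 321837.48 / 43 = 7484.5926... → 7484.59.

7484.59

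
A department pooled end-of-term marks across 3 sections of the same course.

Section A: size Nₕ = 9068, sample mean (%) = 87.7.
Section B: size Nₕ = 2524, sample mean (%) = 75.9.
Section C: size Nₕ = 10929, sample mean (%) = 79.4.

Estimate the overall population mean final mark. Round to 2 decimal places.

82.35

N = 22521; weights Wₕ = Nₕ/N = (0.4026, 0.1121, 0.4853).
x̄_st = Σ Wₕ·x̄ₕ = 0.4026·87.7 + 0.1121·75.9 + 0.4853·79.4 ≈ 82.3497...
→ 82.35.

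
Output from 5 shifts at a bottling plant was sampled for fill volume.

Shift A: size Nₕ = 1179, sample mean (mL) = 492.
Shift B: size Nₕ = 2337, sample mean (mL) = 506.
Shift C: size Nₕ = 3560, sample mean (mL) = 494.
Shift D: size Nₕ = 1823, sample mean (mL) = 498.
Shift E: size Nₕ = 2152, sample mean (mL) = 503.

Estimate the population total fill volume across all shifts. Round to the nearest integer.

5511540

Estimate total by summing Nₕ·x̄ₕ over strata.
1179·492 + 2337·506 + 3560·494 + 1823·498 + 2152·503 = 580068 + 1182522 + 1758640 + 907854 + 1082456 = 5511540.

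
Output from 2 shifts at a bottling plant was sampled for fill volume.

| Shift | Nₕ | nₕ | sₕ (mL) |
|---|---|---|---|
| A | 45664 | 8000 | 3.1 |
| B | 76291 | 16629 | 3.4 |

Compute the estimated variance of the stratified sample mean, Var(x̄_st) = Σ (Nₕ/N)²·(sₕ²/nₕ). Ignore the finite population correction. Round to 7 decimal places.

0.0004405

N = 121955; Wₕ = Nₕ/N.
shift A: (45664/121955)²·3.1²/8000 = 0.0001684155
shift B: (76291/121955)²·3.4²/16629 = 0.0002720440
Sum = 0.0004404595 → 0.0004405.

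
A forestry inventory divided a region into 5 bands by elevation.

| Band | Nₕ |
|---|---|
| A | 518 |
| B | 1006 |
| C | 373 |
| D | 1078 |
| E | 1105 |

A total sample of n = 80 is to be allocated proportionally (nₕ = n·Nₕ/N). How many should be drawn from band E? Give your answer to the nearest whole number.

N = 518 + 1006 + 373 + 1078 + 1105 = 4080.
n_E = 80·1105/4080 = 21.667... → 22.

22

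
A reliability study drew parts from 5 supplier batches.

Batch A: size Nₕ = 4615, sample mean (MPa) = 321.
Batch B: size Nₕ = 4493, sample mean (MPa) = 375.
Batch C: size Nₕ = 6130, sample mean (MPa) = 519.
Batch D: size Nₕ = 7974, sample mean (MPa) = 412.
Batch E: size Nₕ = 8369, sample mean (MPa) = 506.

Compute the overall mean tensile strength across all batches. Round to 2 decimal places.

439.12

N = 4615 + 4493 + 6130 + 7974 + 8369 = 31581.
Overall mean = Σ (Nₕ/N)·x̄ₕ — weight by population share, not a simple average.
Σ Nₕx̄ₕ = 4615·321 + 4493·375 + 6130·519 + 7974·412 + 8369·506 = 1481415 + 1684875 + 3181470 + 3285288 + 4234714 = 13867762.
Divide by N: 13867762 / 31581 = 439.1173... → 439.12.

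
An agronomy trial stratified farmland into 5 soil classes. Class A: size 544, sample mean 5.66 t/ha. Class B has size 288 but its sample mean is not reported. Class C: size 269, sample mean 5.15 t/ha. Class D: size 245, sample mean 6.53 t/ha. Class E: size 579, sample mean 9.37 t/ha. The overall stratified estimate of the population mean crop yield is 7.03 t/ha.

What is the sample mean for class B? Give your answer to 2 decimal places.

N = 544 + 288 + 269 + 245 + 579 = 1925.
Overall total = μ·N = 7.03·1925 = 13532.75.
Subtract the known strata: 544·5.66 + 269·5.15 + 245·6.53 + 579·9.37 = 11489.47.
Remaining total for class B: 13532.75 − 11489.47 = 2043.28.
Divide by its size: 2043.28 / 288 = 7.0947... → 7.09.

7.09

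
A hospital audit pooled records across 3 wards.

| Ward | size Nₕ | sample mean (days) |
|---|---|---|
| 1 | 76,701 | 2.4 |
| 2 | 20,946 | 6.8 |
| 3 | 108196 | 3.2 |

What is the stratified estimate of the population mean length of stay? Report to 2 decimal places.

3.27

x̄_st = (Σ Nₕx̄ₕ) / (Σ Nₕ) = (76701·2.4 + 20946·6.8 + 108196·3.2) / 205843
= 672742.4 / 205843 = 3.2682... → 3.27.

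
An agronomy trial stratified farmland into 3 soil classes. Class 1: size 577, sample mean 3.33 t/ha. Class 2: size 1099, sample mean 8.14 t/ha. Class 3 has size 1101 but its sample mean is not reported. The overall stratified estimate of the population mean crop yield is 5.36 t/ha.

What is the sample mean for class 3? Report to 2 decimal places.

N = 577 + 1099 + 1101 = 2777.
Overall total = μ·N = 5.36·2777 = 14884.72.
Subtract the known strata: 577·3.33 + 1099·8.14 = 10867.27.
Remaining total for class 3: 14884.72 − 10867.27 = 4017.45.
Divide by its size: 4017.45 / 1101 = 3.6489... → 3.65.

3.65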